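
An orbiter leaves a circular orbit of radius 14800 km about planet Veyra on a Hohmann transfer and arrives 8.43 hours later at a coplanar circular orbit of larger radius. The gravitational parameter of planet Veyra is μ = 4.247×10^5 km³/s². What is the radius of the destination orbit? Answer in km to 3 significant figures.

Transfer time t = 8.43 hours = 30348 s, and t = π√(a_t³/μ).
So a_t = (μ t²/π²)^(1/3) = (4.247×10^5 × (30348)² / π²)^(1/3) = 34094 km.
Since a_t = (r₁ + r₂)/2, r₂ = 2a_t − r₁ = 2×34094 − 14800 = 53388 km.

r₂ = 53400 km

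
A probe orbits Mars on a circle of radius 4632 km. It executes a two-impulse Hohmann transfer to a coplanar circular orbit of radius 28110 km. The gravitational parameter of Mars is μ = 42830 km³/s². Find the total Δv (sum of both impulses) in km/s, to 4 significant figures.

Transfer-ellipse semi-major axis a_t = (r₁ + r₂)/2 = (4632 + 28110)/2 = 16371 km.
Circular speed at r₁: v₁ = √(μ/r₁) = √(42830/4632) = 3.0408 km/s.
Transfer-orbit speed at r₁ (v² = μ(2/r − 1/a)): v_p = √[μ(2/r₁ − 1/a_t)] = 3.9846 km/s.
First burn Δv₁ = |v_p − v₁| = 0.9438 km/s.
At r₂, v₂ = √(μ/r₂) = 1.2344 km/s.
Transfer-orbit speed at r₂: v_a = √[μ(2/r₂ − 1/a_t)] = 0.65658 km/s.
Second burn Δv₂ = |v₂ − v_a| = 0.5778 km/s.
Δv = Δv₁ + Δv₂ = 0.9438 + 0.5778 = 1.522 km/s.

Δv = 1.522 km/s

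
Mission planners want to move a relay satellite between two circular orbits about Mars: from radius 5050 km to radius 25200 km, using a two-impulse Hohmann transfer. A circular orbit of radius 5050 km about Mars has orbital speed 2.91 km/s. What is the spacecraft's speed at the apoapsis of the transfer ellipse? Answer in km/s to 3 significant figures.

From the circular-orbit relation v² = μ/r at r = 5050 km: μ = v²r = (2.91)² × 5050 = 42763.9 km³/s².
The Hohmann ellipse has a_t = (r₁ + r₂)/2 = 15125 km.
At apoapsis, r = 25200 km.
Applying v² = μ(2/r − 1/a_t): v = 0.7527 km/s.

v = 0.753 km/s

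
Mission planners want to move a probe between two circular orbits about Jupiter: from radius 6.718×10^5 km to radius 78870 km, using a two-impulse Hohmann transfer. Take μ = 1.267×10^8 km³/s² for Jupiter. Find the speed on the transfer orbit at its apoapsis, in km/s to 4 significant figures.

v = 6.295 km/s

The Hohmann ellipse has a_t = (r₁ + r₂)/2 = 3.75335×10^5 km.
At apoapsis, r = 6.718×10^5 km.
From the vis-viva equation, v = √[μ(2/r − 1/a_t)] = 6.295 km/s.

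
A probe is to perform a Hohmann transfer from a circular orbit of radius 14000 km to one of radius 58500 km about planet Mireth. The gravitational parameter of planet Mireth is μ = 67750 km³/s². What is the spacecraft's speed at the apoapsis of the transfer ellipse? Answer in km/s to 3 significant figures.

v = 0.669 km/s

Semi-major axis of the transfer orbit: a_t = (14000 + 58500)/2 = 36250 km.
The apoapsis of the transfer ellipse is at r = 58500 km.
Vis-viva: v = √[μ(2/r − 1/a_t)] = √[67750 × (2/58500 − 1/36250)] = 0.6688 km/s.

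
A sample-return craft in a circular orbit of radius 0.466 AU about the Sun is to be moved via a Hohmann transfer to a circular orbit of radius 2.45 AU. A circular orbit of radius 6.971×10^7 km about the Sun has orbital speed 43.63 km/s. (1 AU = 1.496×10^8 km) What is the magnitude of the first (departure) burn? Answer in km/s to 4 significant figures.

Δv₁ = 12.93 km/s

From the circular-orbit relation v² = μ/r at r = 6.971×10^7 km: μ = v²r = (43.63)² × 6.971×10^7 = 1.32698×10^11 km³/s².
In km: r₁ = 0.466 × 1.496×10^8 = 6.97136×10^7 km; r₂ = 2.45 × 1.496×10^8 = 3.6652×10^8 km.
Semi-major axis of the transfer orbit: a_t = (6.97136×10^7 + 3.6652×10^8)/2 = 2.181168×10^8 km.
Circular speed at r = 6.97136×10^7 km: v_c = √(μ/r) = 43.63 km/s.
Vis-viva on the transfer ellipse at r = 6.97136×10^7 km gives v_t = √[μ(2/r − 1/a_t)] = 56.56 km/s.
Δv₁ = |v_t − v_c| = |56.56 − 43.63| = 12.93 km/s.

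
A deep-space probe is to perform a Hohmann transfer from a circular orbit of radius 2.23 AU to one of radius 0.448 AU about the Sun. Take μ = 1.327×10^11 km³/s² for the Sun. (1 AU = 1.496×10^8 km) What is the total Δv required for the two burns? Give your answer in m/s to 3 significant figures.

Δv = 21300 m/s

In km: r₁ = 2.23 × 1.496×10^8 = 3.33608×10^8 km; r₂ = 0.448 × 1.496×10^8 = 6.70208×10^7 km.
The Hohmann ellipse has a_t = (r₁ + r₂)/2 = 2.003144×10^8 km.
Circular speed at r₁: v₁ = √(μ/r₁) = √(1.327×10^11/3.33608×10^8) = 19.9442 km/s.
On the transfer ellipse at r₁, v² = μ(2/r − 1/a) gives v_a = √[μ(2/r₁ − 1/a_t)] = 11.5363 km/s.
First burn Δv₁ = |v_a − v₁| = 8.4079 km/s.
At r₂, v₂ = √(μ/r₂) = 44.497 km/s.
Transfer-orbit speed at r₂: v_p = √[μ(2/r₂ − 1/a_t)] = 57.424 km/s.
Second burn Δv₂ = |v₂ − v_p| = 12.927 km/s.
Total Δv = Δv₁ + Δv₂ = 21.33 km/s.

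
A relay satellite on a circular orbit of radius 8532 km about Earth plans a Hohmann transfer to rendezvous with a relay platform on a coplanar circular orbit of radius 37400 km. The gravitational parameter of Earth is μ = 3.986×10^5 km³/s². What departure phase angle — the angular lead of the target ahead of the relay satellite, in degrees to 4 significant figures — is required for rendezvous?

φ = 93.38°

Transfer-ellipse semi-major axis a_t = (r₁ + r₂)/2 = (8532 + 37400)/2 = 22966 km.
The half-period of the transfer ellipse is t = π√(a_t³/μ) = 17318.5 s.
The target's mean motion on its circular orbit is ω₂ = √(μ/r₂³) = 8.72893×10^-5 rad/s.
Angle swept by the target during transfer: ω₂·t = 1.51172 rad = 86.62°.
The relay satellite traverses 180° on the transfer ellipse, so the target must lead by 180° − 86.62° = 93.38°.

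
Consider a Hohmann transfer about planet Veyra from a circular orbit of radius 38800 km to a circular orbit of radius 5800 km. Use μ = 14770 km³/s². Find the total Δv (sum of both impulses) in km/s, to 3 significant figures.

Δv = 0.811 km/s

The Hohmann ellipse has a_t = (r₁ + r₂)/2 = 22300 km.
At r₁ the circular-orbit speed is v₁ = √(μ/r₁) = 0.616985 km/s.
Transfer-orbit speed at r₁ (v² = μ(2/r − 1/a)): v_a = √[μ(2/r₁ − 1/a_t)] = 0.314656 km/s.
First burn Δv₁ = |v_a − v₁| = 0.30233 km/s.
Circular speed at r₂: v₂ = √(μ/r₂) = 1.59579 km/s.
Transfer-orbit speed at r₂: v_p = √[μ(2/r₂ − 1/a_t)] = 2.10494 km/s.
Second burn Δv₂ = |v₂ − v_p| = 0.50915 km/s.
Δv = Δv₁ + Δv₂ = 0.30233 + 0.50915 = 0.8115 km/s.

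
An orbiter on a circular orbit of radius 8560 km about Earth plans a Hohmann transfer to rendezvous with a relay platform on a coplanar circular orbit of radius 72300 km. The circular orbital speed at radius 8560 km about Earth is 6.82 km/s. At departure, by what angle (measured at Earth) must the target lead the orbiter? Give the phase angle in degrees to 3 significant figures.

φ = 105°

From the circular-orbit relation v² = μ/r at r = 8560 km: μ = v²r = (6.82)² × 8560 = 3.98146×10^5 km³/s².
The Hohmann ellipse has a_t = (r₁ + r₂)/2 = 40430 km.
Transfer time t = π√(a_t³/μ) = 40470 s.
Target angular speed ω₂ = √(μ/r₂³) = 3.246×10^-5 rad/s.
Angle swept by the target during transfer: ω₂·t = 1.3137 rad = 75.27°.
The orbiter traverses 180° on the transfer ellipse, so the target must lead by 180° − 75.27° = 105°.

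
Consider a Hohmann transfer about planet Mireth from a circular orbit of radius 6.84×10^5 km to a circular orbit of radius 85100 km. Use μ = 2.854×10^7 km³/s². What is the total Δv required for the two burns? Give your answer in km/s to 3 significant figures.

Δv = 9.53 km/s

The Hohmann ellipse has a_t = (r₁ + r₂)/2 = 3.8455×10^5 km.
Circular speed at r₁: v₁ = √(μ/r₁) = √(2.854×10^7/6.840×10^5) = 6.460 km/s.
Transfer-orbit speed at r₁ (v² = μ(2/r − 1/a)): v_a = √[μ(2/r₁ − 1/a_t)] = 3.039 km/s.
First burn Δv₁ = |v_a − v₁| = 3.421 km/s.
At r₂, v₂ = √(μ/r₂) = 18.313 km/s.
Transfer-orbit speed at r₂: v_p = √[μ(2/r₂ − 1/a_t)] = 24.424 km/s.
Second burn Δv₂ = |v₂ − v_p| = 6.111 km/s.
Total Δv = Δv₁ + Δv₂ = 9.532 km/s.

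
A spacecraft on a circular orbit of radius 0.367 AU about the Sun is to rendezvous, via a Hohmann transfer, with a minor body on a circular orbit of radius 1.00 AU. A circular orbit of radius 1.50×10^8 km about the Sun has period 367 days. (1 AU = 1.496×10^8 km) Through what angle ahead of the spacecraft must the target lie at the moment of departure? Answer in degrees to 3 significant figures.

From Kepler's third law T² = 4π²r³/μ at r = 1.50×10^8 km, T = 367 days = 367 × 86400 s = 3.17088×10^7 s: μ = 4π²r³/T² = 1.32518×10^11 km³/s².
In km: r₁ = 0.367 × 1.496×10^8 = 5.49032×10^7 km; r₂ = 1.00 × 1.496×10^8 = 1.496×10^8 km.
Semi-major axis of the transfer orbit: a_t = (5.49032×10^7 + 1.496×10^8)/2 = 1.022516×10^8 km.
Transfer time t = π√(a_t³/μ) = 8.923×10^6 s.
The target's mean motion on its circular orbit is ω₂ = √(μ/r₂³) = 1.989×10^-7 rad/s.
Angle swept by the target during transfer: ω₂·t = 1.775 rad = 101.7°.
Arrival is 180° from departure on the ellipse, so φ = 180° − 101.7° = 78.3°.

φ = 78.3°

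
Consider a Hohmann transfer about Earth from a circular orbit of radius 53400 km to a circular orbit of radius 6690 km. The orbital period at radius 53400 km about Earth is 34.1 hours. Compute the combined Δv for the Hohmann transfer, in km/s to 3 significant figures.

Δv = 4.02 km/s

From Kepler's third law T² = 4π²r³/μ at r = 53400 km, T = 34.1 hours = 34.1 × 3600 s = 1.2276×10^5 s: μ = 4π²r³/T² = 3.98905×10^5 km³/s².
Transfer-ellipse semi-major axis a_t = (r₁ + r₂)/2 = (53400 + 6690)/2 = 30045 km.
Circular speed at r₁: v₁ = √(μ/r₁) = √(3.98905×10^5/53400) = 2.733 km/s.
Transfer-orbit speed at r₁ (vis-viva): v_a = √[μ(2/r₁ − 1/a_t)] = 1.290 km/s.
First burn Δv₁ = |v_a − v₁| = 1.443 km/s.
At r₂, v₂ = √(μ/r₂) = 7.7219 km/s.
Transfer-orbit speed at r₂: v_p = √[μ(2/r₂ − 1/a_t)] = 10.295 km/s.
Second burn Δv₂ = |v₂ − v_p| = 2.573 km/s.
Total Δv = Δv₁ + Δv₂ = 4.016 km/s.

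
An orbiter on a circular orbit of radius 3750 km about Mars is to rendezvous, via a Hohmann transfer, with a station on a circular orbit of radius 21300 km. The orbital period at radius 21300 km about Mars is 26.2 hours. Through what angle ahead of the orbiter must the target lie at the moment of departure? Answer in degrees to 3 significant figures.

From Kepler's third law T² = 4π²r³/μ at r = 21300 km, T = 26.2 hours = 26.2 × 3600 s = 94320 s: μ = 4π²r³/T² = 42883.6 km³/s².
Transfer-ellipse semi-major axis a_t = (r₁ + r₂)/2 = (3750 + 21300)/2 = 12525 km.
The half-period of the transfer ellipse is t = π√(a_t³/μ) = 21265 s.
Target angular speed ω₂ = √(μ/r₂³) = 6.6616×10^-5 rad/s.
Angle swept by the target during transfer: ω₂·t = 1.4166 rad = 81.17°.
Arrival is 180° from departure on the ellipse, so φ = 180° − 81.17° = 98.8°.

φ = 98.8°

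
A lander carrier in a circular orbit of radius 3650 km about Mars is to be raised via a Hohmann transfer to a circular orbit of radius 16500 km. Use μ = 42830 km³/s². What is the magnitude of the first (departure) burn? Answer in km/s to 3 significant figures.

Semi-major axis of the transfer orbit: a_t = (3650 + 16500)/2 = 10075 km.
On the circular orbit at r = 3650 km, v_c = √(μ/r) = 3.42553 km/s.
Transfer-orbit speed at the same r (vis-viva, a = a_t): v_t = √[μ(2/r − 1/a_t)] = 4.38376 km/s.
Δv₁ = |v_t − v_c| = |4.38376 − 3.42553| = 0.9582 km/s.

Δv₁ = 0.958 km/s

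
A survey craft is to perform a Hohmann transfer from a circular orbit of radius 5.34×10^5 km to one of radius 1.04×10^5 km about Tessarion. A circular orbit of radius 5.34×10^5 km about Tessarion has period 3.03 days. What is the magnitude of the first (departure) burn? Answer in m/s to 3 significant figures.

From Kepler's third law T² = 4π²r³/μ at r = 5.34×10^5 km, T = 3.03 days = 3.03 × 86400 s = 2.61792×10^5 s: μ = 4π²r³/T² = 8.77144×10^7 km³/s².
Transfer-ellipse semi-major axis a_t = (r₁ + r₂)/2 = (5.340×10^5 + 1.040×10^5)/2 = 3.190×10^5 km.
On the circular orbit at r = 5.340×10^5 km, v_c = √(μ/r) = 12.816 km/s.
Transfer-orbit speed at the same r (vis-viva, a = a_t): v_t = √[μ(2/r − 1/a_t)] = 7.3179 km/s.
Δv₁ = |v_t − v_c| = |7.3179 − 12.816| = 5.498 km/s.

Δv₁ = 5500 m/s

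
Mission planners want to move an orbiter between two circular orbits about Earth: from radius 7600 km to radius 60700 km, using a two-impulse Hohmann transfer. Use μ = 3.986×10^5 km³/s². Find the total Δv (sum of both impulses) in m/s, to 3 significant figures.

The Hohmann ellipse has a_t = (r₁ + r₂)/2 = 34150 km.
At r₁ the circular-orbit speed is v₁ = √(μ/r₁) = 7.242 km/s.
On the transfer ellipse at r₁, v² = μ(2/r − 1/a) gives v_p = √[μ(2/r₁ − 1/a_t)] = 9.655 km/s.
First burn Δv₁ = |v_p − v₁| = 2.413 km/s.
Circular speed at r₂: v₂ = √(μ/r₂) = 2.563 km/s.
Transfer-orbit speed at r₂: v_a = √[μ(2/r₂ − 1/a_t)] = 1.209 km/s.
Second burn Δv₂ = |v₂ − v_a| = 1.354 km/s.
Δv = Δv₁ + Δv₂ = 2.413 + 1.354 = 3.767 km/s.

Δv = 3770 m/s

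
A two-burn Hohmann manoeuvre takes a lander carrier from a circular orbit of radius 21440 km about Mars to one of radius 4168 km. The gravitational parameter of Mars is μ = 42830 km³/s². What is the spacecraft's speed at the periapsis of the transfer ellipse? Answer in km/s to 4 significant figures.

v = 4.148 km/s

Transfer-ellipse semi-major axis a_t = (r₁ + r₂)/2 = (21440 + 4168)/2 = 12804 km.
At periapsis, r = 4168 km.
From the vis-viva equation, v = √[μ(2/r − 1/a_t)] = 4.148 km/s.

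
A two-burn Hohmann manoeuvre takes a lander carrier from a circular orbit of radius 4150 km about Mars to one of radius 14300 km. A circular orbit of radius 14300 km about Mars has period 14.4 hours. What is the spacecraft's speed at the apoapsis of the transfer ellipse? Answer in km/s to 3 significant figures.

v = 1.16 km/s

From Kepler's third law T² = 4π²r³/μ at r = 14300 km, T = 14.4 hours = 14.4 × 3600 s = 51840 s: μ = 4π²r³/T² = 42957.4 km³/s².
Semi-major axis of the transfer orbit: a_t = (4150 + 14300)/2 = 9225 km.
At apoapsis, r = 14300 km.
Applying v² = μ(2/r − 1/a_t): v = 1.162 km/s.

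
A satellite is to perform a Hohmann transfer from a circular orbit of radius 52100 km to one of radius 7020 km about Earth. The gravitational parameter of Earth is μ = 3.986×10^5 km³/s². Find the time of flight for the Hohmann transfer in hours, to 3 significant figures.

t = 7.02 hours

Semi-major axis of the transfer orbit: a_t = (52100 + 7020)/2 = 29560 km.
Transfer time t = π√(a_t³/μ) = π√((29560)³ / 3.986×10^5) = 25289 s.
Converting: 25289 s ÷ 3600 s/hour = 7.02 hours.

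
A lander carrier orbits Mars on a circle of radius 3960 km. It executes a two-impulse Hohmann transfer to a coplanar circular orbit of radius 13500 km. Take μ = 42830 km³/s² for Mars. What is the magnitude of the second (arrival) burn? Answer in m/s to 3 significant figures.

Δv₂ = 582 m/s

Transfer-ellipse semi-major axis a_t = (r₁ + r₂)/2 = (3960 + 13500)/2 = 8730 km.
Circular speed at r = 13500 km: v_c = √(μ/r) = 1.781177 km/s.
Vis-viva on the transfer ellipse at r = 13500 km gives v_t = √[μ(2/r − 1/a_t)] = 1.199631 km/s.
Δv₂ = |v_t − v_c| = |1.199631 − 1.781177| = 0.5815 km/s.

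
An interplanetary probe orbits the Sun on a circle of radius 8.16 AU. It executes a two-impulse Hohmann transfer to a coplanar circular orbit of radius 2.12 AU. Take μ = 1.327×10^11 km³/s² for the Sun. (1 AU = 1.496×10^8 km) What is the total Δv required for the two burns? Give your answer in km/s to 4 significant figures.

In km: r₁ = 8.16 × 1.496×10^8 = 1.220736×10^9 km; r₂ = 2.12 × 1.496×10^8 = 3.17152×10^8 km.
Transfer-ellipse semi-major axis a_t = (r₁ + r₂)/2 = (1.220736×10^9 + 3.17152×10^8)/2 = 7.68944×10^8 km.
At r₁ the circular-orbit speed is v₁ = √(μ/r₁) = 10.426 km/s.
On the transfer ellipse at r₁, vis-viva gives v_a = √[μ(2/r₁ − 1/a_t)] = 6.6959 km/s.
First burn Δv₁ = |v_a − v₁| = 3.730 km/s.
Circular speed at r₂: v₂ = √(μ/r₂) = 20.455 km/s.
Transfer-orbit speed at r₂: v_p = √[μ(2/r₂ − 1/a_t)] = 25.773 km/s.
Second burn Δv₂ = |v₂ − v_p| = 5.318 km/s.
Total Δv = Δv₁ + Δv₂ = 9.048 km/s.

Δv = 9.048 km/s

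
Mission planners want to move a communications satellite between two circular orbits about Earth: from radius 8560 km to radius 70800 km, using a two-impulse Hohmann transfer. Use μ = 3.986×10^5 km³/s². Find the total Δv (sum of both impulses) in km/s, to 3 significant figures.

Δv = 3.56 km/s

Transfer-ellipse semi-major axis a_t = (r₁ + r₂)/2 = (8560 + 70800)/2 = 39680 km.
At r₁ the circular-orbit speed is v₁ = √(μ/r₁) = 6.824 km/s.
Transfer-orbit speed at r₁ (vis-viva): v_p = √[μ(2/r₁ − 1/a_t)] = 9.115 km/s.
First burn Δv₁ = |v_p − v₁| = 2.291 km/s.
At r₂, v₂ = √(μ/r₂) = 2.373 km/s.
Transfer-orbit speed at r₂: v_a = √[μ(2/r₂ − 1/a_t)] = 1.102 km/s.
Second burn Δv₂ = |v₂ − v_a| = 1.271 km/s.
Δv = Δv₁ + Δv₂ = 2.291 + 1.271 = 3.562 km/s.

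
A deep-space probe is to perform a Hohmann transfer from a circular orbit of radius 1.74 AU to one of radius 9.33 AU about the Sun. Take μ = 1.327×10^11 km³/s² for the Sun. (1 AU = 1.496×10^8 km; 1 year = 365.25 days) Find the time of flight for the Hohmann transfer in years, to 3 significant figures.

t = 6.51 years

In km: r₁ = 1.74 × 1.496×10^8 = 2.60304×10^8 km; r₂ = 9.33 × 1.496×10^8 = 1.395768×10^9 km.
Semi-major axis of the transfer orbit: a_t = (2.60304×10^8 + 1.395768×10^9)/2 = 8.28036×10^8 km.
By Kepler's third law the transfer-orbit period is T = 2π√(a_t³/μ), so t = T/2 = 2.055×10^8 s.
Converting: 2.055×10^8 s ÷ 3.15576×10^7 s/year (365.25 × 86400) = 6.51 years.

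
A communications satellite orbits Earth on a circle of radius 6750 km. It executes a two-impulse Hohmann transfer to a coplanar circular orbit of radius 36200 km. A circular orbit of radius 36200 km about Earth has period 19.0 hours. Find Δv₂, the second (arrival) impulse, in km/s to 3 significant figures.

From Kepler's third law T² = 4π²r³/μ at r = 36200 km, T = 19.0 hours = 19.0 × 3600 s = 68400 s: μ = 4π²r³/T² = 4.00289×10^5 km³/s².
Semi-major axis of the transfer orbit: a_t = (6750 + 36200)/2 = 21475 km.
Circular speed at r = 36200 km: v_c = √(μ/r) = 3.325 km/s.
Vis-viva on the transfer ellipse at r = 36200 km gives v_t = √[μ(2/r − 1/a_t)] = 1.864 km/s.
Δv₂ = |v_t − v_c| = |1.864 − 3.325| = 1.461 km/s.

Δv₂ = 1.46 km/s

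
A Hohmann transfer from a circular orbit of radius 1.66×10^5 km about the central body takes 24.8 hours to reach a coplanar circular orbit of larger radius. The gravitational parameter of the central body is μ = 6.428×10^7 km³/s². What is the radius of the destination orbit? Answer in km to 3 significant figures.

r₂ = 5.80×10^5 km

Transfer time t = 24.8 hours = 89280 s, and t = π√(a_t³/μ).
So a_t = (μ t²/π²)^(1/3) = (6.428×10^7 × (89280)² / π²)^(1/3) = 3.7305×10^5 km.
Since a_t = (r₁ + r₂)/2, r₂ = 2a_t − r₁ = 2×3.7305×10^5 − 1.660×10^5 = 5.801×10^5 km.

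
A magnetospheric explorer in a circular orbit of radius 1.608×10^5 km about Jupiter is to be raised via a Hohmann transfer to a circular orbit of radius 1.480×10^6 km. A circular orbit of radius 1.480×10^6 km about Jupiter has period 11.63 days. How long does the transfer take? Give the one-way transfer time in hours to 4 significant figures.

From Kepler's third law T² = 4π²r³/μ at r = 1.480×10^6 km, T = 11.63 days = 11.63 × 86400 s = 1.004832×10^6 s: μ = 4π²r³/T² = 1.26753×10^8 km³/s².
Semi-major axis of the transfer orbit: a_t = (1.608×10^5 + 1.480×10^6)/2 = 8.204×10^5 km.
Half the transfer-orbit period gives t = π√(a_t³/μ) = 2.0735×10^5 s.
Converting: 2.0735×10^5 s ÷ 3600 s/hour = 57.60 hours.

t = 57.60 hours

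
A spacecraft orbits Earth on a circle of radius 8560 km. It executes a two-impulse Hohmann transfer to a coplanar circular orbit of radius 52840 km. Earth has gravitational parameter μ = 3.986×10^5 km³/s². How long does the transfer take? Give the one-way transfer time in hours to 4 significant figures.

t = 7.435 hours

The Hohmann ellipse has a_t = (r₁ + r₂)/2 = 30700 km.
By Kepler's third law the transfer-orbit period is T = 2π√(a_t³/μ), so t = T/2 = 26766 s.
Converting: 26766 s ÷ 3600 s/hour = 7.435 hours.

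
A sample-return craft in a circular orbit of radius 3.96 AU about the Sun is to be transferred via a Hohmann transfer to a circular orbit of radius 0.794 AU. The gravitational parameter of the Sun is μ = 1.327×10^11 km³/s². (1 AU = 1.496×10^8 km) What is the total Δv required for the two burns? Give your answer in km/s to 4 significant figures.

In km: r₁ = 3.96 × 1.496×10^8 = 5.92416×10^8 km; r₂ = 0.794 × 1.496×10^8 = 1.187824×10^8 km.
Semi-major axis of the transfer orbit: a_t = (5.92416×10^8 + 1.187824×10^8)/2 = 3.555992×10^8 km.
Circular speed at r₁: v₁ = √(μ/r₁) = √(1.327×10^11/5.92416×10^8) = 14.967 km/s.
On the transfer ellipse at r₁, vis-viva gives v_a = √[μ(2/r₁ − 1/a_t)] = 8.6500 km/s.
First burn Δv₁ = |v_a − v₁| = 6.317 km/s.
At r₂, v₂ = √(μ/r₂) = 33.424 km/s.
Transfer-orbit speed at r₂: v_p = √[μ(2/r₂ − 1/a_t)] = 43.141 km/s.
Second burn Δv₂ = |v₂ − v_p| = 9.717 km/s.
Δv = Δv₁ + Δv₂ = 6.317 + 9.717 = 16.03 km/s.

Δv = 16.03 km/s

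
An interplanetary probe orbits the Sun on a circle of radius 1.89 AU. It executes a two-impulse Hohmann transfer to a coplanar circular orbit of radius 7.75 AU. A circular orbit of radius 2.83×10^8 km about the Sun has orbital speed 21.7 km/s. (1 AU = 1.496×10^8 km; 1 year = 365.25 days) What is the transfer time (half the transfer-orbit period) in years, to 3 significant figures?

From the circular-orbit relation v² = μ/r at r = 2.83×10^8 km: μ = v²r = (21.7)² × 2.83×10^8 = 1.33262×10^11 km³/s².
In km: r₁ = 1.89 × 1.496×10^8 = 2.82744×10^8 km; r₂ = 7.75 × 1.496×10^8 = 1.1594×10^9 km.
Semi-major axis of the transfer orbit: a_t = (2.82744×10^8 + 1.1594×10^9)/2 = 7.21072×10^8 km.
Half the transfer-orbit period gives t = π√(a_t³/μ) = 1.666×10^8 s.
Converting: 1.666×10^8 s ÷ 3.15576×10^7 s/year (365.25 × 86400) = 5.28 years.

t = 5.28 years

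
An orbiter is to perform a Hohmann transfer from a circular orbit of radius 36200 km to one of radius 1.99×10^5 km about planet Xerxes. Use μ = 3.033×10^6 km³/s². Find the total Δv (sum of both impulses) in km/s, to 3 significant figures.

Transfer-ellipse semi-major axis a_t = (r₁ + r₂)/2 = (36200 + 1.990×10^5)/2 = 1.176×10^5 km.
Circular speed at r₁: v₁ = √(μ/r₁) = √(3.033×10^6/36200) = 9.1534 km/s.
On the transfer ellipse at r₁, v² = μ(2/r − 1/a) gives v_p = √[μ(2/r₁ − 1/a_t)] = 11.907 km/s.
First burn Δv₁ = |v_p − v₁| = 2.754 km/s.
Circular speed at r₂: v₂ = √(μ/r₂) = 3.904 km/s.
Transfer-orbit speed at r₂: v_a = √[μ(2/r₂ − 1/a_t)] = 2.166 km/s.
Second burn Δv₂ = |v₂ − v_a| = 1.738 km/s.
Total Δv = Δv₁ + Δv₂ = 4.492 km/s.

Δv = 4.49 km/s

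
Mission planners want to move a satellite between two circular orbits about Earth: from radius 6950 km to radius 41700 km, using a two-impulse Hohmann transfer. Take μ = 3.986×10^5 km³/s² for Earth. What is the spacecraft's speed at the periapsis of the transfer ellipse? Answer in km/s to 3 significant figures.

v = 9.92 km/s

The Hohmann ellipse has a_t = (r₁ + r₂)/2 = 24325 km.
At periapsis, r = 6950 km.
From the vis-viva equation, v = √[μ(2/r − 1/a_t)] = 9.916 km/s.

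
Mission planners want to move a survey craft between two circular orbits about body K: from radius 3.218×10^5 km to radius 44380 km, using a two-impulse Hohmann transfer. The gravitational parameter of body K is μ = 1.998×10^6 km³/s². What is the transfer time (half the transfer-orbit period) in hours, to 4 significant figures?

t = 48.37 hours

Semi-major axis of the transfer orbit: a_t = (3.218×10^5 + 44380)/2 = 1.8309×10^5 km.
By Kepler's third law the transfer-orbit period is T = 2π√(a_t³/μ), so t = T/2 = 1.7412×10^5 s.
Converting: 1.7412×10^5 s ÷ 3600 s/hour = 48.37 hours.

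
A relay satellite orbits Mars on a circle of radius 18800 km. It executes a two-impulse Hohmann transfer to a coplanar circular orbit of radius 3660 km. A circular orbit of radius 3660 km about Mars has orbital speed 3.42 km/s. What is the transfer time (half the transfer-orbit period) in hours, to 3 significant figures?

t = 5.02 hours

From the circular-orbit relation v² = μ/r at r = 3660 km: μ = v²r = (3.42)² × 3660 = 42808.8 km³/s².
Semi-major axis of the transfer orbit: a_t = (18800 + 3660)/2 = 11230 km.
Transfer time t = π√(a_t³/μ) = π√((11230)³ / 42808.8) = 18070 s.
Converting: 18070 s ÷ 3600 s/hour = 5.02 hours.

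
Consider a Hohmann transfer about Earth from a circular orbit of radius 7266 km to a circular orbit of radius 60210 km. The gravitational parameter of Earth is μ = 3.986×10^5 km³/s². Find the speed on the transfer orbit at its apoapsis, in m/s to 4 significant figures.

v = 1194 m/s

The Hohmann ellipse has a_t = (r₁ + r₂)/2 = 33738 km.
At apoapsis, r = 60210 km.
Applying v² = μ(2/r − 1/a_t): v = 1.194 km/s.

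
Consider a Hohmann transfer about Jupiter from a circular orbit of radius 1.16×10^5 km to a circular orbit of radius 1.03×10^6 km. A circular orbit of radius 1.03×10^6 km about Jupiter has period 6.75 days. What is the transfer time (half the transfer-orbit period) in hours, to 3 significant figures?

t = 33.6 hours

From Kepler's third law T² = 4π²r³/μ at r = 1.03×10^6 km, T = 6.75 days = 6.75 × 86400 s = 5.832×10^5 s: μ = 4π²r³/T² = 1.26834×10^8 km³/s².
Semi-major axis of the transfer orbit: a_t = (1.160×10^5 + 1.030×10^6)/2 = 5.730×10^5 km.
By Kepler's third law the transfer-orbit period is T = 2π√(a_t³/μ), so t = T/2 = 1.210×10^5 s.
Converting: 1.210×10^5 s ÷ 3600 s/hour = 33.6 hours.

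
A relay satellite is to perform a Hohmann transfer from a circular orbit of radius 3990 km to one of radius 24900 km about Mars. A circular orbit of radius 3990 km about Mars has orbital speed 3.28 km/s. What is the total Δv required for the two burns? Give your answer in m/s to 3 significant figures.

Δv = 1650 m/s

From the circular-orbit relation v² = μ/r at r = 3990 km: μ = v²r = (3.28)² × 3990 = 42926.0 km³/s².
Transfer-ellipse semi-major axis a_t = (r₁ + r₂)/2 = (3990 + 24900)/2 = 14445 km.
Circular speed at r₁: v₁ = √(μ/r₁) = √(42926.0/3990) = 3.280 km/s.
On the transfer ellipse at r₁, vis-viva equation gives v_p = √[μ(2/r₁ − 1/a_t)] = 4.306 km/s.
First burn Δv₁ = |v_p − v₁| = 1.026 km/s.
At r₂, v₂ = √(μ/r₂) = 1.313 km/s.
Transfer-orbit speed at r₂: v_a = √[μ(2/r₂ − 1/a_t)] = 0.6901 km/s.
Second burn Δv₂ = |v₂ − v_a| = 0.6229 km/s.
Total Δv = Δv₁ + Δv₂ = 1.649 km/s.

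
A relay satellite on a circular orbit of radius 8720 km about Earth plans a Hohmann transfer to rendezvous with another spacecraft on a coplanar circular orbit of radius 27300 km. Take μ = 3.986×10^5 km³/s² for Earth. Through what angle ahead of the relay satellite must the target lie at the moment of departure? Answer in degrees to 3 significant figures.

φ = 83.6°

The Hohmann ellipse has a_t = (r₁ + r₂)/2 = 18010 km.
Transfer time t = π√(a_t³/μ) = 12026.8 s.
Target angular speed ω₂ = √(μ/r₂³) = 1.39967×10^-4 rad/s.
Angle swept by the target during transfer: ω₂·t = 1.68336 rad = 96.449°.
The relay satellite traverses 180° on the transfer ellipse, so the target must lead by 180° − 96.449° = 83.6°.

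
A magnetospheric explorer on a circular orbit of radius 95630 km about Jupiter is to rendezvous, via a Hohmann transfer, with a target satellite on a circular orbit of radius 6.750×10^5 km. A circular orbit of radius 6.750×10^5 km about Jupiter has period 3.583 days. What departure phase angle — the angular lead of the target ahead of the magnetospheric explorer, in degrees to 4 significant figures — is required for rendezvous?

φ = 102.4°

From Kepler's third law T² = 4π²r³/μ at r = 6.750×10^5 km, T = 3.583 days = 3.583 × 86400 s = 3.095712×10^5 s: μ = 4π²r³/T² = 1.26692×10^8 km³/s².
Semi-major axis of the transfer orbit: a_t = (95630 + 6.750×10^5)/2 = 3.85315×10^5 km.
Transfer time t = π√(a_t³/μ) = 66757 s.
Target angular speed ω₂ = √(μ/r₂³) = 2.0296×10^-5 rad/s.
Angle swept by the target during transfer: ω₂·t = 1.3549 rad = 77.63°.
Arrival is 180° from departure on the ellipse, so φ = 180° − 77.63° = 102.4°.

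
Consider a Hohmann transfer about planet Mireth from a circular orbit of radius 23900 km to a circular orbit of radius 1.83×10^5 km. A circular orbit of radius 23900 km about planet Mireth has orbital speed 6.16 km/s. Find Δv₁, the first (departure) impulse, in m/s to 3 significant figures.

From the circular-orbit relation v² = μ/r at r = 23900 km: μ = v²r = (6.16)² × 23900 = 9.06900×10^5 km³/s².
Semi-major axis of the transfer orbit: a_t = (23900 + 1.830×10^5)/2 = 1.0345×10^5 km.
On the circular orbit at r = 23900 km, v_c = √(μ/r) = 6.160 km/s.
Vis-viva on the transfer ellipse at r = 23900 km gives v_t = √[μ(2/r − 1/a_t)] = 8.193 km/s.
Δv₁ = |v_t − v_c| = |8.193 − 6.160| = 2.033 km/s.

Δv₁ = 2030 m/s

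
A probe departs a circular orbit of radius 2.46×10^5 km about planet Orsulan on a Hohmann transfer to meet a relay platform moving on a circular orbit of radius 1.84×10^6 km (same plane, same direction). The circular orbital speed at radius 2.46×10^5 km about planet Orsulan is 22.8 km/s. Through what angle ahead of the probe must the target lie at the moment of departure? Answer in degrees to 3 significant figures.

From the circular-orbit relation v² = μ/r at r = 2.46×10^5 km: μ = v²r = (22.8)² × 2.46×10^5 = 1.27881×10^8 km³/s².
Semi-major axis of the transfer orbit: a_t = (2.460×10^5 + 1.840×10^6)/2 = 1.043×10^6 km.
The half-period of the transfer ellipse is t = π√(a_t³/μ) = 2.9592×10^5 s.
The target's mean motion on its circular orbit is ω₂ = √(μ/r₂³) = 4.5308×10^-6 rad/s.
Angle swept by the target during transfer: ω₂·t = 1.3408 rad = 76.82°.
The probe traverses 180° on the transfer ellipse, so the target must lead by 180° − 76.82° = 103°.

φ = 103°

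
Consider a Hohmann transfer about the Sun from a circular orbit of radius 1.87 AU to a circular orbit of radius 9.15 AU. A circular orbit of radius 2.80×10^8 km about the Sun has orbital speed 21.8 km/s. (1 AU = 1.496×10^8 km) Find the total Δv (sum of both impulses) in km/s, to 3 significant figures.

Δv = 10.4 km/s

From the circular-orbit relation v² = μ/r at r = 2.80×10^8 km: μ = v²r = (21.8)² × 2.80×10^8 = 1.33067×10^11 km³/s².
In km: r₁ = 1.87 × 1.496×10^8 = 2.79752×10^8 km; r₂ = 9.15 × 1.496×10^8 = 1.36884×10^9 km.
The Hohmann ellipse has a_t = (r₁ + r₂)/2 = 8.24296×10^8 km.
Circular speed at r₁: v₁ = √(μ/r₁) = √(1.33067×10^11/2.79752×10^8) = 21.810 km/s.
On the transfer ellipse at r₁, vis-viva equation gives v_p = √[μ(2/r₁ − 1/a_t)] = 28.105 km/s.
First burn Δv₁ = |v_p − v₁| = 6.295 km/s.
Circular speed at r₂: v₂ = √(μ/r₂) = 9.860 km/s.
Transfer-orbit speed at r₂: v_a = √[μ(2/r₂ − 1/a_t)] = 5.744 km/s.
Second burn Δv₂ = |v₂ − v_a| = 4.116 km/s.
Δv = Δv₁ + Δv₂ = 6.295 + 4.116 = 10.41 km/s.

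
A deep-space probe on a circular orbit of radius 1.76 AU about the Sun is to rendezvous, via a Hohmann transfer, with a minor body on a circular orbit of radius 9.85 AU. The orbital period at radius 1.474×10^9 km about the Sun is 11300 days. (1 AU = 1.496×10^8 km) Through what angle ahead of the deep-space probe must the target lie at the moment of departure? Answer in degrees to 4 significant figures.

From Kepler's third law T² = 4π²r³/μ at r = 1.474×10^9 km, T = 11300 days = 11300 × 86400 s = 9.7632×10^8 s: μ = 4π²r³/T² = 1.32638×10^11 km³/s².
In km: r₁ = 1.76 × 1.496×10^8 = 2.63296×10^8 km; r₂ = 9.85 × 1.496×10^8 = 1.47356×10^9 km.
Transfer-ellipse semi-major axis a_t = (r₁ + r₂)/2 = (2.63296×10^8 + 1.47356×10^9)/2 = 8.68428×10^8 km.
The half-period of the transfer ellipse is t = π√(a_t³/μ) = 2.20758×10^8 s.
Target angular speed ω₂ = √(μ/r₂³) = 6.43846×10^-9 rad/s.
Angle swept by the target during transfer: ω₂·t = 1.42134 rad = 81.44°.
Arrival is 180° from departure on the ellipse, so φ = 180° − 81.44° = 98.56°.

φ = 98.56°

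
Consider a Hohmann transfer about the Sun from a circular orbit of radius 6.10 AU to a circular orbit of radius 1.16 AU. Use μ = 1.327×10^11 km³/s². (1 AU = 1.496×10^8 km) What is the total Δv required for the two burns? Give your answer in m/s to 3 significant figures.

Δv = 13400 m/s

In km: r₁ = 6.10 × 1.496×10^8 = 9.1256×10^8 km; r₂ = 1.16 × 1.496×10^8 = 1.73536×10^8 km.
The Hohmann ellipse has a_t = (r₁ + r₂)/2 = 5.43048×10^8 km.
Circular speed at r₁: v₁ = √(μ/r₁) = √(1.327×10^11/9.1256×10^8) = 12.059 km/s.
On the transfer ellipse at r₁, vis-viva gives v_a = √[μ(2/r₁ − 1/a_t)] = 6.8168 km/s.
First burn Δv₁ = |v_a − v₁| = 5.242 km/s.
Circular speed at r₂: v₂ = √(μ/r₂) = 27.653 km/s.
Transfer-orbit speed at r₂: v_p = √[μ(2/r₂ − 1/a_t)] = 35.847 km/s.
Second burn Δv₂ = |v₂ − v_p| = 8.194 km/s.
Δv = Δv₁ + Δv₂ = 5.242 + 8.194 = 13.44 km/s.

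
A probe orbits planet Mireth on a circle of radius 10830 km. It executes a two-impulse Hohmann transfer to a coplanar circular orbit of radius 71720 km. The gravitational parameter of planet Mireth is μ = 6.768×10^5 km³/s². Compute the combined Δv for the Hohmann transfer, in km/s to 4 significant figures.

The Hohmann ellipse has a_t = (r₁ + r₂)/2 = 41275 km.
At r₁ the circular-orbit speed is v₁ = √(μ/r₁) = 7.90526 km/s.
On the transfer ellipse at r₁, vis-viva gives v_p = √[μ(2/r₁ − 1/a_t)] = 10.4206 km/s.
First burn Δv₁ = |v_p − v₁| = 2.5153 km/s.
Circular speed at r₂: v₂ = √(μ/r₂) = 3.07192 km/s.
Transfer-orbit speed at r₂: v_a = √[μ(2/r₂ − 1/a_t)] = 1.57355 km/s.
Second burn Δv₂ = |v₂ − v_a| = 1.4984 km/s.
Δv = Δv₁ + Δv₂ = 2.5153 + 1.4984 = 4.014 km/s.

Δv = 4.014 km/s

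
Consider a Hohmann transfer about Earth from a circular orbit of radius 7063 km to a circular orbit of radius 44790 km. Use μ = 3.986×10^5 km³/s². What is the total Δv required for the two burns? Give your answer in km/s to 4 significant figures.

Semi-major axis of the transfer orbit: a_t = (7063 + 44790)/2 = 25926.5 km.
Circular speed at r₁: v₁ = √(μ/r₁) = √(3.986×10^5/7063) = 7.512 km/s.
On the transfer ellipse at r₁, v² = μ(2/r − 1/a) gives v_p = √[μ(2/r₁ − 1/a_t)] = 9.874 km/s.
First burn Δv₁ = |v_p − v₁| = 2.362 km/s.
Circular speed at r₂: v₂ = √(μ/r₂) = 2.983 km/s.
Transfer-orbit speed at r₂: v_a = √[μ(2/r₂ − 1/a_t)] = 1.557 km/s.
Second burn Δv₂ = |v₂ − v_a| = 1.426 km/s.
Total Δv = Δv₁ + Δv₂ = 3.788 km/s.

Δv = 3.788 km/s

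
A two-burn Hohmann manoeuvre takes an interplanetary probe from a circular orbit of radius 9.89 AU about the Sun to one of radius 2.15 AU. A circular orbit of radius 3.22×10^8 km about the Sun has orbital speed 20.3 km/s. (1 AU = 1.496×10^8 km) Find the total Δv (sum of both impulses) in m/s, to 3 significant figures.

From the circular-orbit relation v² = μ/r at r = 3.22×10^8 km: μ = v²r = (20.3)² × 3.22×10^8 = 1.32693×10^11 km³/s².
In km: r₁ = 9.89 × 1.496×10^8 = 1.479544×10^9 km; r₂ = 2.15 × 1.496×10^8 = 3.2164×10^8 km.
The Hohmann ellipse has a_t = (r₁ + r₂)/2 = 9.00592×10^8 km.
Circular speed at r₁: v₁ = √(μ/r₁) = √(1.32693×10^11/1.479544×10^9) = 9.4702 km/s.
Transfer-orbit speed at r₁ (vis-viva): v_a = √[μ(2/r₁ − 1/a_t)] = 5.6595 km/s.
First burn Δv₁ = |v_a − v₁| = 3.8107 km/s.
At r₂, v₂ = √(μ/r₂) = 20.3114 km/s.
Transfer-orbit speed at r₂: v_p = √[μ(2/r₂ − 1/a_t)] = 26.0339 km/s.
Second burn Δv₂ = |v₂ − v_p| = 5.7225 km/s.
Total Δv = Δv₁ + Δv₂ = 9.533 km/s.

Δv = 9530 m/s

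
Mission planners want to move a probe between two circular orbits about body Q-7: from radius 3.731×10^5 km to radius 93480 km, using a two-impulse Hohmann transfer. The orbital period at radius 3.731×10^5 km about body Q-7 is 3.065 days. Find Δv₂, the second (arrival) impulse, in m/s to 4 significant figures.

Δv₂ = 4680 m/s

From Kepler's third law T² = 4π²r³/μ at r = 3.731×10^5 km, T = 3.065 days = 3.065 × 86400 s = 2.64816×10^5 s: μ = 4π²r³/T² = 2.92380×10^7 km³/s².
Transfer-ellipse semi-major axis a_t = (r₁ + r₂)/2 = (3.731×10^5 + 93480)/2 = 2.3329×10^5 km.
Circular speed at r = 93480 km: v_c = √(μ/r) = 17.69 km/s.
Vis-viva on the transfer ellipse at r = 93480 km gives v_t = √[μ(2/r − 1/a_t)] = 22.37 km/s.
Δv₂ = |v_t − v_c| = |22.37 − 17.69| = 4.680 km/s.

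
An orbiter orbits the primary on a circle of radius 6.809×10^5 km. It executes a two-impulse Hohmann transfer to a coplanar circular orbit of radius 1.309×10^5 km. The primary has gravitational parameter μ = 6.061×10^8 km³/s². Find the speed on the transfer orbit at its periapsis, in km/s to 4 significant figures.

v = 88.13 km/s

Transfer-ellipse semi-major axis a_t = (r₁ + r₂)/2 = (6.809×10^5 + 1.309×10^5)/2 = 4.059×10^5 km.
The periapsis of the transfer ellipse is at r = 1.309×10^5 km.
Vis-viva: v = √[μ(2/r − 1/a_t)] = √[6.061×10^8 × (2/1.309×10^5 − 1/4.059×10^5)] = 88.13 km/s.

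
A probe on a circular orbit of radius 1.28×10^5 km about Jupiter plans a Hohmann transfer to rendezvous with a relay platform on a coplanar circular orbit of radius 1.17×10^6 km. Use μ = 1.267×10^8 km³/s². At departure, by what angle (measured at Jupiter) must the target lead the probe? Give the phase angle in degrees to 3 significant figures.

Transfer-ellipse semi-major axis a_t = (r₁ + r₂)/2 = (1.280×10^5 + 1.170×10^6)/2 = 6.490×10^5 km.
Transfer time t = π√(a_t³/μ) = 1.4592×10^5 s.
Target angular speed ω₂ = √(μ/r₂³) = 8.8943×10^-6 rad/s.
Angle swept by the target during transfer: ω₂·t = 1.2979 rad = 74.36°.
Arrival is 180° from departure on the ellipse, so φ = 180° − 74.36° = 106°.

φ = 106°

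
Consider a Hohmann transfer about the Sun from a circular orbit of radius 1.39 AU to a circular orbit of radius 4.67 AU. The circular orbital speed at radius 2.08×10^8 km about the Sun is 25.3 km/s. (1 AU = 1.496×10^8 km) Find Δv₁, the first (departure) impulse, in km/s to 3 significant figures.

From the circular-orbit relation v² = μ/r at r = 2.08×10^8 km: μ = v²r = (25.3)² × 2.08×10^8 = 1.33139×10^11 km³/s².
In km: r₁ = 1.39 × 1.496×10^8 = 2.07944×10^8 km; r₂ = 4.67 × 1.496×10^8 = 6.98632×10^8 km.
The Hohmann ellipse has a_t = (r₁ + r₂)/2 = 4.53288×10^8 km.
On the circular orbit at r = 2.07944×10^8 km, v_c = √(μ/r) = 25.30 km/s.
Transfer-orbit speed at the same r (vis-viva, a = a_t): v_t = √[μ(2/r − 1/a_t)] = 31.41 km/s.
Δv₁ = |v_t − v_c| = |31.41 − 25.30| = 6.110 km/s.

Δv₁ = 6.11 km/s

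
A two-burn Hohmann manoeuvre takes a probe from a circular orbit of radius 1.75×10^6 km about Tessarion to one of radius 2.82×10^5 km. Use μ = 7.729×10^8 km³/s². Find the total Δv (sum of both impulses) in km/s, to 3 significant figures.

The Hohmann ellipse has a_t = (r₁ + r₂)/2 = 1.016×10^6 km.
Circular speed at r₁: v₁ = √(μ/r₁) = √(7.729×10^8/1.750×10^6) = 21.016 km/s.
Transfer-orbit speed at r₁ (v² = μ(2/r − 1/a)): v_a = √[μ(2/r₁ − 1/a_t)] = 11.072 km/s.
First burn Δv₁ = |v_a − v₁| = 9.944 km/s.
Circular speed at r₂: v₂ = √(μ/r₂) = 52.35 km/s.
Transfer-orbit speed at r₂: v_p = √[μ(2/r₂ − 1/a_t)] = 68.71 km/s.
Second burn Δv₂ = |v₂ − v_p| = 16.36 km/s.
Δv = Δv₁ + Δv₂ = 9.944 + 16.36 = 26.30 km/s.

Δv = 26.3 km/s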